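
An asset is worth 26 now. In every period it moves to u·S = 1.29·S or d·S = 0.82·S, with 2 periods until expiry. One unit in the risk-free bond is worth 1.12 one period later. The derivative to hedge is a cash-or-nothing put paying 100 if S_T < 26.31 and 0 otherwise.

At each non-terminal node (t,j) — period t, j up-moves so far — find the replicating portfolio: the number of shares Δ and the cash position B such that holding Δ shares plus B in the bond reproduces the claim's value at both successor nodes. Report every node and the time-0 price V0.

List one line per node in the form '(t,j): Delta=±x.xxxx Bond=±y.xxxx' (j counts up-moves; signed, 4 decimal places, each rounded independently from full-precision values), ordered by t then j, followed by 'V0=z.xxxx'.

No-arbitrage ⇒ martingale measure with p* = (R−d)/(u−d) = 0.6383.
Terminal values V(2,·): V(2,0)=100.0000, V(2,1)=0.0000, V(2,2)=0.0000
Node (1,0) S=21.3200: V=(p*·0.0000+(1−p*)·100.0000)/1.12=32.2948; Δ=(0.0000−100.0000)/(27.5028−17.4824)=-9.9796; B=V−Δ·S=245.0608
Node (1,1) S=33.5400: V=(p*·0.0000+(1−p*)·0.0000)/1.12=0.0000; Δ=(0.0000−0.0000)/(43.2666−27.5028)=0.0000; B=V−Δ·S=0.0000
Node (0,0) S=26.0000: V=(p*·0.0000+(1−p*)·32.2948)/1.12=10.4296; Δ=(0.0000−32.2948)/(33.5400−21.3200)=-2.6428; B=V−Δ·S=79.1420
Each (Δ,B) replicates both successor values, so the strategy is self-financing and V0 is arbitrage-free.

(0,0): Delta=-2.6428 Bond=79.1420
(1,0): Delta=-9.9796 Bond=245.0608
(1,1): Delta=0.0000 Bond=0.0000
V0=10.4296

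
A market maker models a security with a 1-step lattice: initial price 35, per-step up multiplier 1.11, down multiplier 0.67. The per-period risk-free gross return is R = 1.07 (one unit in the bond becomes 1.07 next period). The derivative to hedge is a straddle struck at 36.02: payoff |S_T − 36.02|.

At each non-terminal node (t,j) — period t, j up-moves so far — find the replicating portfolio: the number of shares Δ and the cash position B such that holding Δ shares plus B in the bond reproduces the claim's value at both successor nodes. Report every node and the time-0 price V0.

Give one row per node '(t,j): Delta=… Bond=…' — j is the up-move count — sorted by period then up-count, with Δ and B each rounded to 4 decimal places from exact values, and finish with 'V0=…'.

(0,0): Delta=-0.6325 Bond=25.6088
V0=3.4724

The replicating-portfolio and risk-neutral prices coincide; use p* = (1.07−0.67)/(1.11−0.67) = 0.9091 for the latter.
At expiry t=1: V(1,0)=12.5700, V(1,1)=2.8300
  t=0,j=0: stock 35.0000 → up 38.8500 (V=2.8300), down 23.4500 (V=12.5700). Price 3.4724; hedge Δ=-0.6325, bond B=25.6088.
Root portfolio cost Δ·35+B reproduces V0=3.4724.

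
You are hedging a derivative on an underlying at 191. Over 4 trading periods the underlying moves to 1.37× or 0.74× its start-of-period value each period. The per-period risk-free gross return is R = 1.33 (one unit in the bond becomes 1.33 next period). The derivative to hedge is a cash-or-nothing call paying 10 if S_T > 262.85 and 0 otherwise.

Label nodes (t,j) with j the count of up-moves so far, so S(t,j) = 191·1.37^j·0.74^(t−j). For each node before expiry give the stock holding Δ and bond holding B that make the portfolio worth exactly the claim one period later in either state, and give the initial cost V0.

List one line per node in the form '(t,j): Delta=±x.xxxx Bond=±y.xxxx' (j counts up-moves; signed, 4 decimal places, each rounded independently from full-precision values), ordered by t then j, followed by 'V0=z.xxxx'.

(0,0): Delta=0.0059 Bond=1.9979
(1,0): Delta=0.0557 Bond=-4.3788
(1,1): Delta=0.0041 Bond=3.1342
(2,0): Delta=0.0000 Bond=0.0000
(2,1): Delta=0.0577 Bond=-6.2187
(2,2): Delta=0.0021 Bond=4.8727
(3,0): Delta=0.0000 Bond=0.0000
(3,1): Delta=0.0000 Bond=0.0000
(3,2): Delta=0.0598 Bond=-8.8316
(3,3): Delta=0.0000 Bond=7.5188
V0=3.1250

Since d<R<u, set p* = (R−d)/(u−d) = 0.9365; price each node as the discounted p*-expectation of its children.
Payoff layer (t=4): V(4,0)=0.0000, V(4,1)=0.0000, V(4,2)=0.0000, V(4,3)=10.0000, V(4,4)=10.0000
Node (3,0) S=77.3978: V=(p*·0.0000+(1−p*)·0.0000)/1.33=0.0000; Δ=(0.0000−0.0000)/(106.0350−57.2744)=0.0000; B=V−Δ·S=0.0000
Node (3,1) S=143.2905: V=(p*·0.0000+(1−p*)·0.0000)/1.33=0.0000; Δ=(0.0000−0.0000)/(196.3080−106.0350)=0.0000; B=V−Δ·S=0.0000
Node (3,2) S=265.2810: V=(p*·10.0000+(1−p*)·0.0000)/1.33=7.0414; Δ=(10.0000−0.0000)/(363.4350−196.3080)=0.0598; B=V−Δ·S=-8.8316
Node (3,3) S=491.1284: V=(p*·10.0000+(1−p*)·10.0000)/1.33=7.5188; Δ=(10.0000−10.0000)/(672.8459−363.4350)=0.0000; B=V−Δ·S=7.5188
Node (2,0) S=104.5916: V=(p*·0.0000+(1−p*)·0.0000)/1.33=0.0000; Δ=(0.0000−0.0000)/(143.2905−77.3978)=0.0000; B=V−Δ·S=0.0000
Node (2,1) S=193.6358: V=(p*·7.0414+(1−p*)·0.0000)/1.33=4.9581; Δ=(7.0414−0.0000)/(265.2810−143.2905)=0.0577; B=V−Δ·S=-6.2187
Node (2,2) S=358.4879: V=(p*·7.5188+(1−p*)·7.0414)/1.33=5.6304; Δ=(7.5188−7.0414)/(491.1284−265.2810)=0.0021; B=V−Δ·S=4.8727
Node (1,0) S=141.3400: V=(p*·4.9581+(1−p*)·0.0000)/1.33=3.4912; Δ=(4.9581−0.0000)/(193.6358−104.5916)=0.0557; B=V−Δ·S=-4.3788
Node (1,1) S=261.6700: V=(p*·5.6304+(1−p*)·4.9581)/1.33=4.2013; Δ=(5.6304−4.9581)/(358.4879−193.6358)=0.0041; B=V−Δ·S=3.1342
Node (0,0) S=191.0000: V=(p*·4.2013+(1−p*)·3.4912)/1.33=3.1250; Δ=(4.2013−3.4912)/(261.6700−141.3400)=0.0059; B=V−Δ·S=1.9979
Self-financing check: at every node Δ·S+B equals the discounted successor values.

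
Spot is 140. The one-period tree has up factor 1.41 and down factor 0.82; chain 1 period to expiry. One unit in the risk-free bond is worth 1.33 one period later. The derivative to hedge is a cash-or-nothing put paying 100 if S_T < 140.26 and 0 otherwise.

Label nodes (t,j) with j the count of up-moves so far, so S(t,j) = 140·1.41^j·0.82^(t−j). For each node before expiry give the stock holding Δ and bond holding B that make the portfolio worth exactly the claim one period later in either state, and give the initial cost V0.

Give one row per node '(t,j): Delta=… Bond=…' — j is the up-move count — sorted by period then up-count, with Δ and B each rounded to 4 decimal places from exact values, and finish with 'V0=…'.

Risk-neutral probability p* = (R−d)/(u−d) = (1.33−0.82)/(1.41−0.82) = 0.8644.
Payoff layer (t=1): V(1,0)=100.0000, V(1,1)=0.0000
(0,0): S=140.0000. Δ = (V_up−V_dn)/(S_up−S_dn) = (0.0000−100.0000)/(197.4000−114.8000) = -1.2107. V = [p*·0.0000 + (1−p*)·100.0000]/1.33 = 10.1950. B = V − Δ·S = 179.6865.
The time-0 hedge costs 10.1950, which is the no-arbitrage price.

(0,0): Delta=-1.2107 Bond=179.6865
V0=10.1950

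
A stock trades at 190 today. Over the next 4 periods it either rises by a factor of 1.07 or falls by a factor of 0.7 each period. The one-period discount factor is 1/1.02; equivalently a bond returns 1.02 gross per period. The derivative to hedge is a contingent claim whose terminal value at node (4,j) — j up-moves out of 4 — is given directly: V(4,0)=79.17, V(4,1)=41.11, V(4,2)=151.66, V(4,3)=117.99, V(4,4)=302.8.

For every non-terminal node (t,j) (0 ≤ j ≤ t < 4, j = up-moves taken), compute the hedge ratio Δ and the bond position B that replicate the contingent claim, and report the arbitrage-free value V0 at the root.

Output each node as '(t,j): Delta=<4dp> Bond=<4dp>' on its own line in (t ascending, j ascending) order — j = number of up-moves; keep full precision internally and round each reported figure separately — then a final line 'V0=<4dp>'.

(0,0): Delta=1.5347 Bond=-85.1236
(1,0): Delta=-0.0008 Bond=117.3846
(1,1): Delta=1.6916 Bond=-118.7339
(2,0): Delta=2.5748 Bond=-120.0515
(2,1): Delta=-0.2640 Bond=157.1986
(2,2): Delta=1.8915 Bond=-164.5941
(3,0): Delta=-1.5784 Bond=148.2112
(3,1): Delta=2.9993 Bond=-164.7438
(3,2): Delta=-0.5976 Bond=211.1373
(3,3): Delta=2.1459 Bond=-227.1084
V0=206.4607

The replicating-portfolio and risk-neutral prices coincide; use p* = (1.02−0.7)/(1.07−0.7) = 0.8649 for the latter.
Terminal values V(4,·): V(4,0)=79.1700, V(4,1)=41.1100, V(4,2)=151.6600, V(4,3)=117.9900, V(4,4)=302.8000
  t=3,j=0: stock 65.1700 → up 69.7319 (V=41.1100), down 45.6190 (V=79.1700). Price 45.3463; hedge Δ=-1.5784, bond B=148.2112.
  t=3,j=1: stock 99.6170 → up 106.5902 (V=151.6600), down 69.7319 (V=41.1100). Price 134.0400; hedge Δ=2.9993, bond B=-164.7438.
  t=3,j=2: stock 152.2717 → up 162.9307 (V=117.9900), down 106.5902 (V=151.6600). Price 120.1373; hedge Δ=-0.5976, bond B=211.1373.
  t=3,j=3: stock 232.7582 → up 249.0512 (V=302.8000), down 162.9307 (V=117.9900). Price 272.3781; hedge Δ=2.1459, bond B=-227.1084.
  t=2,j=0: stock 93.1000 → up 99.6170 (V=134.0400), down 65.1700 (V=45.3463). Price 119.6612; hedge Δ=2.5748, bond B=-120.0515.
  t=2,j=1: stock 142.3100 → up 152.2717 (V=120.1373), down 99.6170 (V=134.0400). Price 119.6235; hedge Δ=-0.2640, bond B=157.1986.
  t=2,j=2: stock 217.5310 → up 232.7582 (V=272.3781), down 152.2717 (V=120.1373). Price 246.8677; hedge Δ=1.8915, bond B=-164.5941.
  t=1,j=0: stock 133.0000 → up 142.3100 (V=119.6235), down 93.1000 (V=119.6612). Price 117.2830; hedge Δ=-0.0008, bond B=117.3846.
  t=1,j=1: stock 203.3000 → up 217.5310 (V=246.8677), down 142.3100 (V=119.6235). Price 225.1691; hedge Δ=1.6916, bond B=-118.7339.
  t=0,j=0: stock 190.0000 → up 203.3000 (V=225.1691), down 133.0000 (V=117.2830). Price 206.4607; hedge Δ=1.5347, bond B=-85.1236.
The time-0 hedge costs 206.4607, which is the no-arbitrage price.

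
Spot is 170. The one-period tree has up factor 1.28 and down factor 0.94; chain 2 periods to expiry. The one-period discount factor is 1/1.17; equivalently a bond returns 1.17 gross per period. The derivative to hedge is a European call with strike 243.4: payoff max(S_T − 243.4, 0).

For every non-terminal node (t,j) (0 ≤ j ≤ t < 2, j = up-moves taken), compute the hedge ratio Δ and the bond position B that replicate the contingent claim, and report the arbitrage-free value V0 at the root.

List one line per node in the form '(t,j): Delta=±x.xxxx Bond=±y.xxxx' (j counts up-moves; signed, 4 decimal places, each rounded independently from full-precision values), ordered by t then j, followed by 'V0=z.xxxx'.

Under the risk-neutral measure, an up-move has probability p* = (R−d)/(u−d) = 0.6765 and values discount at R = 1.17.
Terminal payoffs: V(2,0)=0.0000, V(2,1)=0.0000, V(2,2)=35.1280
(1,0): S=159.8000. Δ = (V_up−V_dn)/(S_up−S_dn) = (0.0000−0.0000)/(204.5440−150.2120) = 0.0000. V = [p*·0.0000 + (1−p*)·0.0000]/1.17 = 0.0000. B = V − Δ·S = 0.0000.
(1,1): S=217.6000. Δ = (V_up−V_dn)/(S_up−S_dn) = (35.1280−0.0000)/(278.5280−204.5440) = 0.4748. V = [p*·35.1280 + (1−p*)·0.0000]/1.17 = 20.3103. B = V − Δ·S = -83.0073.
(0,0): S=170.0000. Δ = (V_up−V_dn)/(S_up−S_dn) = (20.3103−0.0000)/(217.6000−159.8000) = 0.3514. V = [p*·20.3103 + (1−p*)·0.0000]/1.17 = 11.7430. B = V − Δ·S = -47.9932.
Self-financing check: at every node Δ·S+B equals the discounted successor values.

(0,0): Delta=0.3514 Bond=-47.9932
(1,0): Delta=0.0000 Bond=0.0000
(1,1): Delta=0.4748 Bond=-83.0073
V0=11.7430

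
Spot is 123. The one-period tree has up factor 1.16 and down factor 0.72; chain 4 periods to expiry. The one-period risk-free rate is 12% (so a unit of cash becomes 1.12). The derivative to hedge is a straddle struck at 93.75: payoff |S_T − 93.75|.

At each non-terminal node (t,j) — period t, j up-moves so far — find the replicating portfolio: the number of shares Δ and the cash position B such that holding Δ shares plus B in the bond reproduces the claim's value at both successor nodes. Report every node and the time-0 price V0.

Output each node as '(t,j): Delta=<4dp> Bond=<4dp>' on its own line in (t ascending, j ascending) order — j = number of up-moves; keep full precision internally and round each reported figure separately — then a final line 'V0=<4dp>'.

The replicating-portfolio and risk-neutral prices coincide; use p* = (1.12−0.72)/(1.16−0.72) = 0.9091 for the latter.
At expiry t=4: V(4,0)=60.6952, V(4,1)=40.4950, V(4,2)=7.9502, V(4,3)=44.4829, V(4,4)=128.9586
  t=3,j=0: stock 45.9095 → up 53.2550 (V=40.4950), down 33.0548 (V=60.6952). Price 37.7959; hedge Δ=-1.0000, bond B=83.7054.
  t=3,j=1: stock 73.9653 → up 85.7998 (V=7.9502), down 53.2550 (V=40.4950). Price 9.7400; hedge Δ=-1.0000, bond B=83.7054.
  t=3,j=2: stock 119.1663 → up 138.2329 (V=44.4829), down 85.7998 (V=7.9502). Price 36.7516; hedge Δ=0.6967, bond B=-46.2773.
  t=3,j=3: stock 191.9902 → up 222.7086 (V=128.9586), down 138.2329 (V=44.4829). Price 108.2849; hedge Δ=1.0000, bond B=-83.7054.
  t=2,j=0: stock 63.7632 → up 73.9653 (V=9.7400), down 45.9095 (V=37.7959). Price 10.9737; hedge Δ=-1.0000, bond B=74.7369.
  t=2,j=1: stock 102.7296 → up 119.1663 (V=36.7516), down 73.9653 (V=9.7400). Price 30.6214; hedge Δ=0.5976, bond B=-30.7685.
  t=2,j=2: stock 165.5088 → up 191.9902 (V=108.2849), down 119.1663 (V=36.7516). Price 90.8766; hedge Δ=0.9823, bond B=-71.6989.
  t=1,j=0: stock 88.5600 → up 102.7296 (V=30.6214), down 63.7632 (V=10.9737). Price 25.7458; hedge Δ=0.5042, bond B=-18.9081.
  t=1,j=1: stock 142.6800 → up 165.5088 (V=90.8766), down 102.7296 (V=30.6214). Price 76.2490; hedge Δ=0.9598, bond B=-60.6946.
  t=0,j=0: stock 123.0000 → up 142.6800 (V=76.2490), down 88.5600 (V=25.7458). Price 63.9802; hedge Δ=0.9332, bond B=-50.7999.
Check: Δ(0,0)·S0 + B(0,0) = 63.9802 = V0.

(0,0): Delta=0.9332 Bond=-50.7999
(1,0): Delta=0.5042 Bond=-18.9081
(1,1): Delta=0.9598 Bond=-60.6946
(2,0): Delta=-1.0000 Bond=74.7369
(2,1): Delta=0.5976 Bond=-30.7685
(2,2): Delta=0.9823 Bond=-71.6989
(3,0): Delta=-1.0000 Bond=83.7054
(3,1): Delta=-1.0000 Bond=83.7054
(3,2): Delta=0.6967 Bond=-46.2773
(3,3): Delta=1.0000 Bond=-83.7054
V0=63.9802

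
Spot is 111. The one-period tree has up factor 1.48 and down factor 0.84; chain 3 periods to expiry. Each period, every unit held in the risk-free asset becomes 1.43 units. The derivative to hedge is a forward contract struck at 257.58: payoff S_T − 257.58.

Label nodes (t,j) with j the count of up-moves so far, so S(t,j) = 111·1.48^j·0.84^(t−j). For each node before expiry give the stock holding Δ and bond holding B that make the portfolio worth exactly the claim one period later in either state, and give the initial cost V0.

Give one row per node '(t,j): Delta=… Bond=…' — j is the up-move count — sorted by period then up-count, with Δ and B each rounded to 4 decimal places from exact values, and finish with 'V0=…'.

Under the risk-neutral measure, an up-move has probability p* = (R−d)/(u−d) = 0.9219 and values discount at R = 1.43.
Payoff layer (t=3): V(3,0)=-191.7899, V(3,1)=-141.6640, V(3,2)=-53.3471, V(3,3)=102.2589
Node (2,0) S=78.3216: V=(p*·-141.6640+(1−p*)·-191.7899)/1.43=-101.8043; Δ=(-141.6640−-191.7899)/(115.9160−65.7901)=1.0000; B=V−Δ·S=-180.1259
Node (2,1) S=137.9952: V=(p*·-53.3471+(1−p*)·-141.6640)/1.43=-42.1307; Δ=(-53.3471−-141.6640)/(204.2329−115.9160)=1.0000; B=V−Δ·S=-180.1259
Node (2,2) S=243.1344: V=(p*·102.2589+(1−p*)·-53.3471)/1.43=63.0085; Δ=(102.2589−-53.3471)/(359.8389−204.2329)=1.0000; B=V−Δ·S=-180.1259
Node (1,0) S=93.2400: V=(p*·-42.1307+(1−p*)·-101.8043)/1.43=-32.7221; Δ=(-42.1307−-101.8043)/(137.9952−78.3216)=1.0000; B=V−Δ·S=-125.9621
Node (1,1) S=164.2800: V=(p*·63.0085+(1−p*)·-42.1307)/1.43=38.3179; Δ=(63.0085−-42.1307)/(243.1344−137.9952)=1.0000; B=V−Δ·S=-125.9621
Node (0,0) S=111.0000: V=(p*·38.3179+(1−p*)·-32.7221)/1.43=22.9146; Δ=(38.3179−-32.7221)/(164.2800−93.2400)=1.0000; B=V−Δ·S=-88.0854
Self-financing check: at every node Δ·S+B equals the discounted successor values.

(0,0): Delta=1.0000 Bond=-88.0854
(1,0): Delta=1.0000 Bond=-125.9621
(1,1): Delta=1.0000 Bond=-125.9621
(2,0): Delta=1.0000 Bond=-180.1259
(2,1): Delta=1.0000 Bond=-180.1259
(2,2): Delta=1.0000 Bond=-180.1259
V0=22.9146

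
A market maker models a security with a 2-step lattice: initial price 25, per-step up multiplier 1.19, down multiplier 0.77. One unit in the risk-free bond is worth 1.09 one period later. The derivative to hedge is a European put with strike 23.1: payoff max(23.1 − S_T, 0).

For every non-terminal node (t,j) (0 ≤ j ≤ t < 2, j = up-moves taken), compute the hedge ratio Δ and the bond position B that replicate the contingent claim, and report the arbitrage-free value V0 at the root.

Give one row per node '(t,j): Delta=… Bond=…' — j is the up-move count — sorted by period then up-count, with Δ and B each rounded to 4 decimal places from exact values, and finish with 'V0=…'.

(0,0): Delta=-0.1810 Bond=4.9790
(1,0): Delta=-1.0000 Bond=21.1927
(1,1): Delta=-0.0154 Bond=0.5004
V0=0.4537

Risk-neutral probability p* = (R−d)/(u−d) = (1.09−0.77)/(1.19−0.77) = 0.7619.
At expiry t=2: V(2,0)=8.2775, V(2,1)=0.1925, V(2,2)=0.0000
(1,0): S=19.2500. Δ = (V_up−V_dn)/(S_up−S_dn) = (0.1925−8.2775)/(22.9075−14.8225) = -1.0000. V = [p*·0.1925 + (1−p*)·8.2775]/1.09 = 1.9427. B = V − Δ·S = 21.1927.
(1,1): S=29.7500. Δ = (V_up−V_dn)/(S_up−S_dn) = (0.0000−0.1925)/(35.4025−22.9075) = -0.0154. V = [p*·0.0000 + (1−p*)·0.1925]/1.09 = 0.0420. B = V − Δ·S = 0.5004.
(0,0): S=25.0000. Δ = (V_up−V_dn)/(S_up−S_dn) = (0.0420−1.9427)/(29.7500−19.2500) = -0.1810. V = [p*·0.0420 + (1−p*)·1.9427]/1.09 = 0.4537. B = V − Δ·S = 4.9790.
The time-0 hedge costs 0.4537, which is the no-arbitrage price.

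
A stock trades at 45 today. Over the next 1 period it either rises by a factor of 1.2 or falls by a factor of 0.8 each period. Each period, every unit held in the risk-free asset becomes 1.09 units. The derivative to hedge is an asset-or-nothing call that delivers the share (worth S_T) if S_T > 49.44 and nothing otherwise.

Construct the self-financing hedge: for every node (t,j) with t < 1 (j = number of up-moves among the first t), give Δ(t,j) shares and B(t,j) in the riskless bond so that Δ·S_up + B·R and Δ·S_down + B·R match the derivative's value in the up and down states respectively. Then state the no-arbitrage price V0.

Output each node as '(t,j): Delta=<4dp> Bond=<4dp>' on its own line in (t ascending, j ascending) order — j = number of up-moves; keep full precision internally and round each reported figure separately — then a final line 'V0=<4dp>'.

The replicating-portfolio and risk-neutral prices coincide; use p* = (1.09−0.8)/(1.2−0.8) = 0.7250 for the latter.
Terminal payoffs: V(1,0)=0.0000, V(1,1)=54.0000
(0,0): S=45.0000. Δ = (V_up−V_dn)/(S_up−S_dn) = (54.0000−0.0000)/(54.0000−36.0000) = 3.0000. V = [p*·54.0000 + (1−p*)·0.0000]/1.09 = 35.9174. B = V − Δ·S = -99.0826.
The time-0 hedge costs 35.9174, which is the no-arbitrage price.

(0,0): Delta=3.0000 Bond=-99.0826
V0=35.9174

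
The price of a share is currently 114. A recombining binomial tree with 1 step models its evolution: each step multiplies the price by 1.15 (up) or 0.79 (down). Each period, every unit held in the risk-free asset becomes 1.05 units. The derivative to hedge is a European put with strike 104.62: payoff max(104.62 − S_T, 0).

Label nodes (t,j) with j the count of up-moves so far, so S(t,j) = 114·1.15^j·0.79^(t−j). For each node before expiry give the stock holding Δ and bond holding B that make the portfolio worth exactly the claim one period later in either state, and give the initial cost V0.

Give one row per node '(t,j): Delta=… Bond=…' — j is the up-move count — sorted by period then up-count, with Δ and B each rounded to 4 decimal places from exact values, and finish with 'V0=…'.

(0,0): Delta=-0.3548 Bond=44.2963
V0=3.8519

The replicating-portfolio and risk-neutral prices coincide; use p* = (1.05−0.79)/(1.15−0.79) = 0.7222 for the latter.
At expiry t=1: V(1,0)=14.5600, V(1,1)=0.0000
  t=0,j=0: stock 114.0000 → up 131.1000 (V=0.0000), down 90.0600 (V=14.5600). Price 3.8519; hedge Δ=-0.3548, bond B=44.2963.
Each (Δ,B) replicates both successor values, so the strategy is self-financing and V0 is arbitrage-free.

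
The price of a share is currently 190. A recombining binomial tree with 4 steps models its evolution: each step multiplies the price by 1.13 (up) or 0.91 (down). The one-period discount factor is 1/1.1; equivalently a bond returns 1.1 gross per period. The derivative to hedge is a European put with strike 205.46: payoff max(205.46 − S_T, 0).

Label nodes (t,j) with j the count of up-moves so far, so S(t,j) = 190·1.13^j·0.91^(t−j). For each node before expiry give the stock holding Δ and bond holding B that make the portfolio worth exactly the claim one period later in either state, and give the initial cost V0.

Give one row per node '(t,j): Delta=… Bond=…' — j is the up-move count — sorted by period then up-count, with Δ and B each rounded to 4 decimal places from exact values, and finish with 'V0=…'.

Risk-neutral probability p* = (R−d)/(u−d) = (1.1−0.91)/(1.13−0.91) = 0.8636.
At expiry t=4: V(4,0)=75.1676, V(4,1)=43.6683, V(4,2)=4.5538, V(4,3)=0.0000, V(4,4)=0.0000
(3,0): S=143.1785. Δ = (V_up−V_dn)/(S_up−S_dn) = (43.6683−75.1676)/(161.7917−130.2924) = -1.0000. V = [p*·43.6683 + (1−p*)·75.1676]/1.1 = 43.6033. B = V − Δ·S = 186.7818.
(3,1): S=177.7931. Δ = (V_up−V_dn)/(S_up−S_dn) = (4.5538−43.6683)/(200.9062−161.7917) = -1.0000. V = [p*·4.5538 + (1−p*)·43.6683]/1.1 = 8.9887. B = V − Δ·S = 186.7818.
(3,2): S=220.7760. Δ = (V_up−V_dn)/(S_up−S_dn) = (0.0000−4.5538)/(249.4769−200.9062) = -0.0938. V = [p*·0.0000 + (1−p*)·4.5538]/1.1 = 0.5645. B = V − Δ·S = 21.2638.
(3,3): S=274.1504. Δ = (V_up−V_dn)/(S_up−S_dn) = (0.0000−0.0000)/(309.7900−249.4769) = 0.0000. V = [p*·0.0000 + (1−p*)·0.0000]/1.1 = 0.0000. B = V − Δ·S = 0.0000.
(2,0): S=157.3390. Δ = (V_up−V_dn)/(S_up−S_dn) = (8.9887−43.6033)/(177.7931−143.1785) = -1.0000. V = [p*·8.9887 + (1−p*)·43.6033]/1.1 = 12.4627. B = V − Δ·S = 169.8017.
(2,1): S=195.3770. Δ = (V_up−V_dn)/(S_up−S_dn) = (0.5645−8.9887)/(220.7760−177.7931) = -0.1960. V = [p*·0.5645 + (1−p*)·8.9887]/1.1 = 1.5575. B = V − Δ·S = 39.8495.
(2,2): S=242.6110. Δ = (V_up−V_dn)/(S_up−S_dn) = (0.0000−0.5645)/(274.1504−220.7760) = -0.0106. V = [p*·0.0000 + (1−p*)·0.5645]/1.1 = 0.0700. B = V − Δ·S = 2.6360.
(1,0): S=172.9000. Δ = (V_up−V_dn)/(S_up−S_dn) = (1.5575−12.4627)/(195.3770−157.3390) = -0.2867. V = [p*·1.5575 + (1−p*)·12.4627]/1.1 = 2.7678. B = V − Δ·S = 52.3366.
(1,1): S=214.7000. Δ = (V_up−V_dn)/(S_up−S_dn) = (0.0700−1.5575)/(242.6110−195.3770) = -0.0315. V = [p*·0.0700 + (1−p*)·1.5575]/1.1 = 0.2480. B = V − Δ·S = 7.0096.
(0,0): S=190.0000. Δ = (V_up−V_dn)/(S_up−S_dn) = (0.2480−2.7678)/(214.7000−172.9000) = -0.0603. V = [p*·0.2480 + (1−p*)·2.7678]/1.1 = 0.5378. B = V − Δ·S = 11.9914.
Check: Δ(0,0)·S0 + B(0,0) = 0.5378 = V0.

(0,0): Delta=-0.0603 Bond=11.9914
(1,0): Delta=-0.2867 Bond=52.3366
(1,1): Delta=-0.0315 Bond=7.0096
(2,0): Delta=-1.0000 Bond=169.8017
(2,1): Delta=-0.1960 Bond=39.8495
(2,2): Delta=-0.0106 Bond=2.6360
(3,0): Delta=-1.0000 Bond=186.7818
(3,1): Delta=-1.0000 Bond=186.7818
(3,2): Delta=-0.0938 Bond=21.2638
(3,3): Delta=0.0000 Bond=0.0000
V0=0.5378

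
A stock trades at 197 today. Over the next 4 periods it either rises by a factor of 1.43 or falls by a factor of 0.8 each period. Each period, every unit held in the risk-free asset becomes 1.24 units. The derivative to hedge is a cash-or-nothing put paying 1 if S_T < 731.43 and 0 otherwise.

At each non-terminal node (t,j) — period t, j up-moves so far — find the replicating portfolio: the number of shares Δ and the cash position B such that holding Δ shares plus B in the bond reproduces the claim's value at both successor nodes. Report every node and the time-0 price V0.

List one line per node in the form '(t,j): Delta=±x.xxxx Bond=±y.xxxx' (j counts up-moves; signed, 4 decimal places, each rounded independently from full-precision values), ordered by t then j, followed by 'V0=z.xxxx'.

(0,0): Delta=-0.0014 Bond=0.6060
(1,0): Delta=0.0000 Bond=0.5245
(1,1): Delta=-0.0018 Bond=0.8494
(2,0): Delta=0.0000 Bond=0.6504
(2,1): Delta=0.0000 Bond=0.6504
(2,2): Delta=-0.0022 Bond=1.2272
(3,0): Delta=0.0000 Bond=0.8065
(3,1): Delta=0.0000 Bond=0.8065
(3,2): Delta=0.0000 Bond=0.8065
(3,3): Delta=-0.0028 Bond=1.8305
V0=0.3223

Under the risk-neutral measure, an up-move has probability p* = (R−d)/(u−d) = 0.6984 and values discount at R = 1.24.
At expiry t=4: V(4,0)=1.0000, V(4,1)=1.0000, V(4,2)=1.0000, V(4,3)=1.0000, V(4,4)=0.0000
(3,0): S=100.8640. Δ = (V_up−V_dn)/(S_up−S_dn) = (1.0000−1.0000)/(144.2355−80.6912) = 0.0000. V = [p*·1.0000 + (1−p*)·1.0000]/1.24 = 0.8065. B = V − Δ·S = 0.8065.
(3,1): S=180.2944. Δ = (V_up−V_dn)/(S_up−S_dn) = (1.0000−1.0000)/(257.8210−144.2355) = 0.0000. V = [p*·1.0000 + (1−p*)·1.0000]/1.24 = 0.8065. B = V − Δ·S = 0.8065.
(3,2): S=322.2762. Δ = (V_up−V_dn)/(S_up−S_dn) = (1.0000−1.0000)/(460.8550−257.8210) = 0.0000. V = [p*·1.0000 + (1−p*)·1.0000]/1.24 = 0.8065. B = V − Δ·S = 0.8065.
(3,3): S=576.0688. Δ = (V_up−V_dn)/(S_up−S_dn) = (0.0000−1.0000)/(823.7784−460.8550) = -0.0028. V = [p*·0.0000 + (1−p*)·1.0000]/1.24 = 0.2432. B = V − Δ·S = 1.8305.
(2,0): S=126.0800. Δ = (V_up−V_dn)/(S_up−S_dn) = (0.8065−0.8065)/(180.2944−100.8640) = 0.0000. V = [p*·0.8065 + (1−p*)·0.8065]/1.24 = 0.6504. B = V − Δ·S = 0.6504.
(2,1): S=225.3680. Δ = (V_up−V_dn)/(S_up−S_dn) = (0.8065−0.8065)/(322.2762−180.2944) = 0.0000. V = [p*·0.8065 + (1−p*)·0.8065]/1.24 = 0.6504. B = V − Δ·S = 0.6504.
(2,2): S=402.8453. Δ = (V_up−V_dn)/(S_up−S_dn) = (0.2432−0.8065)/(576.0688−322.2762) = -0.0022. V = [p*·0.2432 + (1−p*)·0.8065]/1.24 = 0.3331. B = V − Δ·S = 1.2272.
(1,0): S=157.6000. Δ = (V_up−V_dn)/(S_up−S_dn) = (0.6504−0.6504)/(225.3680−126.0800) = 0.0000. V = [p*·0.6504 + (1−p*)·0.6504]/1.24 = 0.5245. B = V − Δ·S = 0.5245.
(1,1): S=281.7100. Δ = (V_up−V_dn)/(S_up−S_dn) = (0.3331−0.6504)/(402.8453−225.3680) = -0.0018. V = [p*·0.3331 + (1−p*)·0.6504]/1.24 = 0.3458. B = V − Δ·S = 0.8494.
(0,0): S=197.0000. Δ = (V_up−V_dn)/(S_up−S_dn) = (0.3458−0.5245)/(281.7100−157.6000) = -0.0014. V = [p*·0.3458 + (1−p*)·0.5245]/1.24 = 0.3223. B = V − Δ·S = 0.6060.
Root portfolio cost Δ·197+B reproduces V0=0.3223.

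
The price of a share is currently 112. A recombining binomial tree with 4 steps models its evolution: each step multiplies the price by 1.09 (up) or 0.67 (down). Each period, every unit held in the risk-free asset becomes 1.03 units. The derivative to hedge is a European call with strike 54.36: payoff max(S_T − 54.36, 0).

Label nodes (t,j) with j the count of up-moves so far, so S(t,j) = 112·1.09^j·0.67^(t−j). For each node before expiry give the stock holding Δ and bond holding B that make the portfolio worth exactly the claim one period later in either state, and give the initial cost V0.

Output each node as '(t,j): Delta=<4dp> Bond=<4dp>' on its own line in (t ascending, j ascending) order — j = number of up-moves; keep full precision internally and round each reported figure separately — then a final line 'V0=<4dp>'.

No-arbitrage ⇒ martingale measure with p* = (R−d)/(u−d) = 0.8571.
Terminal payoffs: V(4,0)=0.0000, V(4,1)=0.0000, V(4,2)=5.3739, V(4,3)=42.8190, V(4,4)=103.7371
Node (3,0) S=33.6855: V=(p*·0.0000+(1−p*)·0.0000)/1.03=0.0000; Δ=(0.0000−0.0000)/(36.7171−22.5693)=0.0000; B=V−Δ·S=0.0000
Node (3,1) S=54.8017: V=(p*·5.3739+(1−p*)·0.0000)/1.03=4.4720; Δ=(5.3739−0.0000)/(59.7339−36.7171)=0.2335; B=V−Δ·S=-8.3229
Node (3,2) S=89.1550: V=(p*·42.8190+(1−p*)·5.3739)/1.03=36.3783; Δ=(42.8190−5.3739)/(97.1790−59.7339)=1.0000; B=V−Δ·S=-52.7767
Node (3,3) S=145.0432: V=(p*·103.7371+(1−p*)·42.8190)/1.03=92.2665; Δ=(103.7371−42.8190)/(158.0971−97.1790)=1.0000; B=V−Δ·S=-52.7767
Node (2,0) S=50.2768: V=(p*·4.4720+(1−p*)·0.0000)/1.03=3.7215; Δ=(4.4720−0.0000)/(54.8017−33.6855)=0.2118; B=V−Δ·S=-6.9261
Node (2,1) S=81.7936: V=(p*·36.3783+(1−p*)·4.4720)/1.03=30.8935; Δ=(36.3783−4.4720)/(89.1550−54.8017)=0.9288; B=V−Δ·S=-45.0739
Node (2,2) S=133.0672: V=(p*·92.2665+(1−p*)·36.3783)/1.03=81.8277; Δ=(92.2665−36.3783)/(145.0432−89.1550)=1.0000; B=V−Δ·S=-51.2395
Node (1,0) S=75.0400: V=(p*·30.8935+(1−p*)·3.7215)/1.03=26.2250; Δ=(30.8935−3.7215)/(81.7936−50.2768)=0.8621; B=V−Δ·S=-38.4701
Node (1,1) S=122.0800: V=(p*·81.8277+(1−p*)·30.8935)/1.03=72.3800; Δ=(81.8277−30.8935)/(133.0672−81.7936)=0.9934; B=V−Δ·S=-48.8920
Node (0,0) S=112.0000: V=(p*·72.3800+(1−p*)·26.2250)/1.03=63.8703; Δ=(72.3800−26.2250)/(122.0800−75.0400)=0.9812; B=V−Δ·S=-46.0225
Each (Δ,B) replicates both successor values, so the strategy is self-financing and V0 is arbitrage-free.

(0,0): Delta=0.9812 Bond=-46.0225
(1,0): Delta=0.8621 Bond=-38.4701
(1,1): Delta=0.9934 Bond=-48.8920
(2,0): Delta=0.2118 Bond=-6.9261
(2,1): Delta=0.9288 Bond=-45.0739
(2,2): Delta=1.0000 Bond=-51.2395
(3,0): Delta=0.0000 Bond=0.0000
(3,1): Delta=0.2335 Bond=-8.3229
(3,2): Delta=1.0000 Bond=-52.7767
(3,3): Delta=1.0000 Bond=-52.7767
V0=63.8703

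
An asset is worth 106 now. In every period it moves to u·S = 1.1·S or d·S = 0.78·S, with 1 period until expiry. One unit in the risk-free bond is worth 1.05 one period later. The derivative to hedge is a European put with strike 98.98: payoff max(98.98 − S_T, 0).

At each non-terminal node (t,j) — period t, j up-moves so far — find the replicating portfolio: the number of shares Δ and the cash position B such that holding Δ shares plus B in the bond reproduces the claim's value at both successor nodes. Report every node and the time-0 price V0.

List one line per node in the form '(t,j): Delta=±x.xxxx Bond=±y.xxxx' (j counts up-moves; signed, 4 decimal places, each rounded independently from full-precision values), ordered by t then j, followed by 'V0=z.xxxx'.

Under the risk-neutral measure, an up-move has probability p* = (R−d)/(u−d) = 0.8437 and values discount at R = 1.05.
Terminal payoffs: V(1,0)=16.3000, V(1,1)=0.0000
(0,0): S=106.0000. Δ = (V_up−V_dn)/(S_up−S_dn) = (0.0000−16.3000)/(116.6000−82.6800) = -0.4805. V = [p*·0.0000 + (1−p*)·16.3000]/1.05 = 2.4256. B = V − Δ·S = 53.3631.
Root portfolio cost Δ·106+B reproduces V0=2.4256.

(0,0): Delta=-0.4805 Bond=53.3631
V0=2.4256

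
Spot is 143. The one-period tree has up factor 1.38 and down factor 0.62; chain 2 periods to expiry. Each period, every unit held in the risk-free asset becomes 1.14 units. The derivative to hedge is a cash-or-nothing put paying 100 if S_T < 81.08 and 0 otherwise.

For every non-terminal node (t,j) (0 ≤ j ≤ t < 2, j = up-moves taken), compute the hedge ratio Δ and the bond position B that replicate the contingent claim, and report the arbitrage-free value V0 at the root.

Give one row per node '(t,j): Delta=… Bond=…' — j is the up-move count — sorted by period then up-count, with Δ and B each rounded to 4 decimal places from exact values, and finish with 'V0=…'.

(0,0): Delta=-0.2549 Bond=44.1218
(1,0): Delta=-1.4841 Bond=159.2798
(1,1): Delta=0.0000 Bond=0.0000
V0=7.6734

No-arbitrage ⇒ martingale measure with p* = (R−d)/(u−d) = 0.6842.
Terminal payoffs: V(2,0)=100.0000, V(2,1)=0.0000, V(2,2)=0.0000
(1,0): S=88.6600. Δ = (V_up−V_dn)/(S_up−S_dn) = (0.0000−100.0000)/(122.3508−54.9692) = -1.4841. V = [p*·0.0000 + (1−p*)·100.0000]/1.14 = 27.7008. B = V − Δ·S = 159.2798.
(1,1): S=197.3400. Δ = (V_up−V_dn)/(S_up−S_dn) = (0.0000−0.0000)/(272.3292−122.3508) = 0.0000. V = [p*·0.0000 + (1−p*)·0.0000]/1.14 = 0.0000. B = V − Δ·S = 0.0000.
(0,0): S=143.0000. Δ = (V_up−V_dn)/(S_up−S_dn) = (0.0000−27.7008)/(197.3400−88.6600) = -0.2549. V = [p*·0.0000 + (1−p*)·27.7008]/1.14 = 7.6734. B = V − Δ·S = 44.1218.
Check: Δ(0,0)·S0 + B(0,0) = 7.6734 = V0.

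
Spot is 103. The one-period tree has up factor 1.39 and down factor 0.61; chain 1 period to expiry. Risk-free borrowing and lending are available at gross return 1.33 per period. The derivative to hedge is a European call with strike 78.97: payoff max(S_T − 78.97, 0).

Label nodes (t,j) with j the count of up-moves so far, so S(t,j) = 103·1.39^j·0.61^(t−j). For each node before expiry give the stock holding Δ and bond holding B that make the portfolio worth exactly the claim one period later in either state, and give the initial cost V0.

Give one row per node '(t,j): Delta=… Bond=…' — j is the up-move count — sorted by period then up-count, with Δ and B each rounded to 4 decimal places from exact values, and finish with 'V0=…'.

No-arbitrage ⇒ martingale measure with p* = (R−d)/(u−d) = 0.9231.
Payoff layer (t=1): V(1,0)=0.0000, V(1,1)=64.2000
  t=0,j=0: stock 103.0000 → up 143.1700 (V=64.2000), down 62.8300 (V=0.0000). Price 44.5575; hedge Δ=0.7991, bond B=-37.7501.
Each (Δ,B) replicates both successor values, so the strategy is self-financing and V0 is arbitrage-free.

(0,0): Delta=0.7991 Bond=-37.7501
V0=44.5575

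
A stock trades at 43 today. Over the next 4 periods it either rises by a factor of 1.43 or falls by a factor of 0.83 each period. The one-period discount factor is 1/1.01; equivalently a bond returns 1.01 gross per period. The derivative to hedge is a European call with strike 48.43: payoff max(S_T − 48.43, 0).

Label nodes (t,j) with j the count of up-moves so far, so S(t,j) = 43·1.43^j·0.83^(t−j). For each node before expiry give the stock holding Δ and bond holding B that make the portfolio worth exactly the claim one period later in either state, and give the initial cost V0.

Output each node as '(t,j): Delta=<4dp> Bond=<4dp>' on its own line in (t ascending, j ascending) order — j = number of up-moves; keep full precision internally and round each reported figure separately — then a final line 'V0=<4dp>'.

The replicating-portfolio and risk-neutral prices coincide; use p* = (1.01−0.83)/(1.43−0.83) = 0.3000 for the latter.
Payoff layer (t=4): V(4,0)=0.0000, V(4,1)=0.0000, V(4,2)=12.1455, V(4,3)=55.9349, V(4,4)=131.3795
(3,0): S=24.5868. Δ = (V_up−V_dn)/(S_up−S_dn) = (0.0000−0.0000)/(35.1592−20.4071) = 0.0000. V = [p*·0.0000 + (1−p*)·0.0000]/1.01 = 0.0000. B = V − Δ·S = 0.0000.
(3,1): S=42.3605. Δ = (V_up−V_dn)/(S_up−S_dn) = (12.1455−0.0000)/(60.5755−35.1592) = 0.4779. V = [p*·12.1455 + (1−p*)·0.0000]/1.01 = 3.6076. B = V − Δ·S = -16.6349.
(3,2): S=72.9825. Δ = (V_up−V_dn)/(S_up−S_dn) = (55.9349−12.1455)/(104.3649−60.5755) = 1.0000. V = [p*·55.9349 + (1−p*)·12.1455]/1.01 = 25.0320. B = V − Δ·S = -47.9505.
(3,3): S=125.7409. Δ = (V_up−V_dn)/(S_up−S_dn) = (131.3795−55.9349)/(179.8095−104.3649) = 1.0000. V = [p*·131.3795 + (1−p*)·55.9349]/1.01 = 77.7904. B = V − Δ·S = -47.9505.
(2,0): S=29.6227. Δ = (V_up−V_dn)/(S_up−S_dn) = (3.6076−0.0000)/(42.3605−24.5868) = 0.2030. V = [p*·3.6076 + (1−p*)·0.0000]/1.01 = 1.0716. B = V − Δ·S = -4.9411.
(2,1): S=51.0367. Δ = (V_up−V_dn)/(S_up−S_dn) = (25.0320−3.6076)/(72.9825−42.3605) = 0.6996. V = [p*·25.0320 + (1−p*)·3.6076]/1.01 = 9.9355. B = V − Δ·S = -25.7718.
(2,2): S=87.9307. Δ = (V_up−V_dn)/(S_up−S_dn) = (77.7904−25.0320)/(125.7409−72.9825) = 1.0000. V = [p*·77.7904 + (1−p*)·25.0320]/1.01 = 40.4550. B = V − Δ·S = -47.4757.
(1,0): S=35.6900. Δ = (V_up−V_dn)/(S_up−S_dn) = (9.9355−1.0716)/(51.0367−29.6227) = 0.4139. V = [p*·9.9355 + (1−p*)·1.0716]/1.01 = 3.6938. B = V − Δ·S = -11.0795.
(1,1): S=61.4900. Δ = (V_up−V_dn)/(S_up−S_dn) = (40.4550−9.9355)/(87.9307−51.0367) = 0.8272. V = [p*·40.4550 + (1−p*)·9.9355]/1.01 = 18.9023. B = V − Δ·S = -31.9634.
(0,0): S=43.0000. Δ = (V_up−V_dn)/(S_up−S_dn) = (18.9023−3.6938)/(61.4900−35.6900) = 0.5895. V = [p*·18.9023 + (1−p*)·3.6938]/1.01 = 8.1746. B = V − Δ·S = -17.1729.
Each (Δ,B) replicates both successor values, so the strategy is self-financing and V0 is arbitrage-free.

(0,0): Delta=0.5895 Bond=-17.1729
(1,0): Delta=0.4139 Bond=-11.0795
(1,1): Delta=0.8272 Bond=-31.9634
(2,0): Delta=0.2030 Bond=-4.9411
(2,1): Delta=0.6996 Bond=-25.7718
(2,2): Delta=1.0000 Bond=-47.4757
(3,0): Delta=0.0000 Bond=0.0000
(3,1): Delta=0.4779 Bond=-16.6349
(3,2): Delta=1.0000 Bond=-47.9505
(3,3): Delta=1.0000 Bond=-47.9505
V0=8.1746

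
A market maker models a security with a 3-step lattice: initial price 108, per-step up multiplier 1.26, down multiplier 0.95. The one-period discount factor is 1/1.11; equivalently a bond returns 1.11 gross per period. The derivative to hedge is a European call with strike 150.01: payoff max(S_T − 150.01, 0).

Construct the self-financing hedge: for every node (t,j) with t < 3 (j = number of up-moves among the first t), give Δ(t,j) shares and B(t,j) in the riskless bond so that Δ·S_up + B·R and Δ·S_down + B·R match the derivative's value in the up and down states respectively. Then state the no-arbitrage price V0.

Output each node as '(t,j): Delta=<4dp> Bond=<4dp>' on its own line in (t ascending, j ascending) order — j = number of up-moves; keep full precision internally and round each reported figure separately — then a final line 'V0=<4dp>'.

No-arbitrage ⇒ martingale measure with p* = (R−d)/(u−d) = 0.5161.
At expiry t=3: V(3,0)=0.0000, V(3,1)=0.0000, V(3,2)=12.8778, V(3,3)=66.0306
Node (2,0) S=97.4700: V=(p*·0.0000+(1−p*)·0.0000)/1.11=0.0000; Δ=(0.0000−0.0000)/(122.8122−92.5965)=0.0000; B=V−Δ·S=0.0000
Node (2,1) S=129.2760: V=(p*·12.8778+(1−p*)·0.0000)/1.11=5.9879; Δ=(12.8778−0.0000)/(162.8878−122.8122)=0.3213; B=V−Δ·S=-35.5532
Node (2,2) S=171.4608: V=(p*·66.0306+(1−p*)·12.8778)/1.11=36.3167; Δ=(66.0306−12.8778)/(216.0406−162.8878)=1.0000; B=V−Δ·S=-135.1441
Node (1,0) S=102.6000: V=(p*·5.9879+(1−p*)·0.0000)/1.11=2.7843; Δ=(5.9879−0.0000)/(129.2760−97.4700)=0.1883; B=V−Δ·S=-16.5316
Node (1,1) S=136.0800: V=(p*·36.3167+(1−p*)·5.9879)/1.11=19.4968; Δ=(36.3167−5.9879)/(171.4608−129.2760)=0.7189; B=V−Δ·S=-78.3378
Node (0,0) S=108.0000: V=(p*·19.4968+(1−p*)·2.7843)/1.11=10.2794; Δ=(19.4968−2.7843)/(136.0800−102.6000)=0.4992; B=V−Δ·S=-43.6321
Check: Δ(0,0)·S0 + B(0,0) = 10.2794 = V0.

(0,0): Delta=0.4992 Bond=-43.6321
(1,0): Delta=0.1883 Bond=-16.5316
(1,1): Delta=0.7189 Bond=-78.3378
(2,0): Delta=0.0000 Bond=0.0000
(2,1): Delta=0.3213 Bond=-35.5532
(2,2): Delta=1.0000 Bond=-135.1441
V0=10.2794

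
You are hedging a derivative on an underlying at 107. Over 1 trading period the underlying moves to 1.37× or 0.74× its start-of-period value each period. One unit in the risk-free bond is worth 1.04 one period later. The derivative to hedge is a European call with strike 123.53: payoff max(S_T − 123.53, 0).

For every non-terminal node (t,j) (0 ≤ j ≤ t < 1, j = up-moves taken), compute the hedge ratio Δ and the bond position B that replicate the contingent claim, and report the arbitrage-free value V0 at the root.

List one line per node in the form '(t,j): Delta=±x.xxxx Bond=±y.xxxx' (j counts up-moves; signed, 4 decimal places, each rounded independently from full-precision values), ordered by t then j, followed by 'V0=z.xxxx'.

The replicating-portfolio and risk-neutral prices coincide; use p* = (1.04−0.74)/(1.37−0.74) = 0.4762 for the latter.
Terminal values V(1,·): V(1,0)=0.0000, V(1,1)=23.0600
  t=0,j=0: stock 107.0000 → up 146.5900 (V=23.0600), down 79.1800 (V=0.0000). Price 10.5586; hedge Δ=0.3421, bond B=-26.0446.
The time-0 hedge costs 10.5586, which is the no-arbitrage price.

(0,0): Delta=0.3421 Bond=-26.0446
V0=10.5586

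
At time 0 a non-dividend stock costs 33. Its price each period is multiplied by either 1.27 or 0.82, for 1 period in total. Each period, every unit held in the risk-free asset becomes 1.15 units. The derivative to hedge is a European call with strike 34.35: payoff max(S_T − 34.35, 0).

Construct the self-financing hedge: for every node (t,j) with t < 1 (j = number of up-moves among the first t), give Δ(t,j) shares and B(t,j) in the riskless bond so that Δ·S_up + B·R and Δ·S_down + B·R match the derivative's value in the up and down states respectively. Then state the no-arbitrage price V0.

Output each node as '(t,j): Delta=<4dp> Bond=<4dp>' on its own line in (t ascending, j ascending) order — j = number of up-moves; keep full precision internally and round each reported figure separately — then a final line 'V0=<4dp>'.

The replicating-portfolio and risk-neutral prices coincide; use p* = (1.15−0.82)/(1.27−0.82) = 0.7333 for the latter.
Payoff layer (t=1): V(1,0)=0.0000, V(1,1)=7.5600
(0,0): S=33.0000. Δ = (V_up−V_dn)/(S_up−S_dn) = (7.5600−0.0000)/(41.9100−27.0600) = 0.5091. V = [p*·7.5600 + (1−p*)·0.0000]/1.15 = 4.8209. B = V − Δ·S = -11.9791.
Check: Δ(0,0)·S0 + B(0,0) = 4.8209 = V0.

(0,0): Delta=0.5091 Bond=-11.9791
V0=4.8209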